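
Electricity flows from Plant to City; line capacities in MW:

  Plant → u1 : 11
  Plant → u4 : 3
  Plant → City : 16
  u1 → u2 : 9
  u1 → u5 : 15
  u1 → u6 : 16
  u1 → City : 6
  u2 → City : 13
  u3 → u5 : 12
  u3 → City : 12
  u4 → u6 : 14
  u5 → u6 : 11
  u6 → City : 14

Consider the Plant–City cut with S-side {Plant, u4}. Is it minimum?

Given cut capacity: 11 + 16 + 14 = 41.
Augment Plant→City: bottleneck 16, flow now 16.
Augment Plant→u1→City: bottleneck 6, flow now 22.
Augment Plant→u1→u2→City: bottleneck 5, flow now 27.
Augment Plant→u4→u6→City: bottleneck 3, flow now 30.
No augmenting path remains; maximum flow = 30.
In the residual graph, reachable from Plant: {Plant}.
Min-cut edges: Plant→u1 (11), Plant→u4 (3), Plant→City (16); capacity 11 + 3 + 16 = 30.
Cut capacity 41 exceeds the max flow 30, so it is not minimum.

No — its capacity is 41, but the minimum cut has capacity 30.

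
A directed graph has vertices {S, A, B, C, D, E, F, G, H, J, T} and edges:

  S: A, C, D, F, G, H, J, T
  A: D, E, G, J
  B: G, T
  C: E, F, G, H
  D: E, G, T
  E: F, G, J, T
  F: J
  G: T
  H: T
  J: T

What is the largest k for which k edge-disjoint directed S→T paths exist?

Assign every edge capacity 1; by Menger, the answer equals the max flow.
Path S→T (+1); total 1.
Path S→D→T (+1); total 2.
Path S→G→T (+1); total 3.
Path S→H→T (+1); total 4.
Path S→J→T (+1); total 5.
Path S→A→E→T (+1); total 6.
No residual S→T path; max flow = 6.
Certifying cut of size 6: {D→T, E→T, G→T, H→T, J→T, S→T}.

6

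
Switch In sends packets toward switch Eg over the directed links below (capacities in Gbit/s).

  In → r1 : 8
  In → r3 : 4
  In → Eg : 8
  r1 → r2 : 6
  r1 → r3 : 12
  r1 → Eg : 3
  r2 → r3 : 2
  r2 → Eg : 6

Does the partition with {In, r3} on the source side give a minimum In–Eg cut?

Yes — it is a minimum cut (capacity 16).

Given cut capacity: 8 + 8 = 16.
Augment In→Eg: bottleneck 8, flow now 8.
Augment In→r1→Eg: bottleneck 3, flow now 11.
Augment In→r1→r2→Eg: bottleneck 5, flow now 16.
No augmenting path remains; maximum flow = 16.
Cut capacity 16 equals the max flow, so it is a minimum cut.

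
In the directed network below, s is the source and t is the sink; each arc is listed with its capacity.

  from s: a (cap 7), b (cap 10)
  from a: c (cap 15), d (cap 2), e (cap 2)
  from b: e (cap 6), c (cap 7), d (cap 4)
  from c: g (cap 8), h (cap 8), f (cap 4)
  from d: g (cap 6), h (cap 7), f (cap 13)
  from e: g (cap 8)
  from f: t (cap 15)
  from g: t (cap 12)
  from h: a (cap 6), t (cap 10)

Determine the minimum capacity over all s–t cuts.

17

Augment s→a→c→f→t: bottleneck 4, flow now 4.
Augment s→a→c→g→t: bottleneck 3, flow now 7.
Augment s→b→c→g→t: bottleneck 5, flow now 12.
Augment s→b→c→h→t: bottleneck 2, flow now 14.
Augment s→b→d→f→t: bottleneck 3, flow now 17.
No augmenting path remains; maximum flow = 17.
By max-flow min-cut, the minimum cut capacity equals the max flow.
In the residual graph, reachable from s: {s}.
Min-cut edges: s→a (7), s→b (10); capacity 7 + 10 = 17.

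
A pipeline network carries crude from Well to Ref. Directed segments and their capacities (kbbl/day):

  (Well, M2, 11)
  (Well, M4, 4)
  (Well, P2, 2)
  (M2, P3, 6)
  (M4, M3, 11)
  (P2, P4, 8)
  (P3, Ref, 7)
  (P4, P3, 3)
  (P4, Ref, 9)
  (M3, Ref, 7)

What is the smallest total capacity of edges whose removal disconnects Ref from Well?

Augment Well→M2→P3→Ref: bottleneck 6, flow now 6.
Augment Well→M4→M3→Ref: bottleneck 4, flow now 10.
Augment Well→P2→P4→Ref: bottleneck 2, flow now 12.
No augmenting path remains; maximum flow = 12.
By max-flow min-cut, the minimum cut capacity equals the max flow.
In the residual graph, reachable from Well: {Well, M2}.
Min-cut edges: Well→M4 (4), Well→P2 (2), M2→P3 (6); capacity 4 + 2 + 6 = 12.

12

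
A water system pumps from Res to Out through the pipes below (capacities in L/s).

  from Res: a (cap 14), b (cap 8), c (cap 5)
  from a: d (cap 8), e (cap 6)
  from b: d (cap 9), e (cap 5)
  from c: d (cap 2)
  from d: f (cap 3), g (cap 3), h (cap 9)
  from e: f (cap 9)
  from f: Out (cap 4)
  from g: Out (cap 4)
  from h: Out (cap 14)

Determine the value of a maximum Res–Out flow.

16

Augment Res→a→d→f→Out: bottleneck 3, flow now 3.
Augment Res→a→d→g→Out: bottleneck 3, flow now 6.
Augment Res→a→d→h→Out: bottleneck 2, flow now 8.
Augment Res→a→e→f→Out: bottleneck 1, flow now 9.
Augment Res→b→d→h→Out: bottleneck 7, flow now 16.
No augmenting path remains; maximum flow = 16.
In the residual graph, reachable from Res: {Res, a, b, c, d, e, f}.
Min-cut edges: d→g (3), d→h (9), f→Out (4); capacity 3 + 9 + 4 = 16.
This cut is saturated, so no flow can exceed 16.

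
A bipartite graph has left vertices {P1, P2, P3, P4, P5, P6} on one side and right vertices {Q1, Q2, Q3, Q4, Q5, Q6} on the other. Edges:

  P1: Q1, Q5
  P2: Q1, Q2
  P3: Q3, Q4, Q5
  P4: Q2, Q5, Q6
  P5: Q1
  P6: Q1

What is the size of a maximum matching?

Unit-capacity flow: source→left, listed edges, right→sink; max matching = max flow.
Augmenting path P1→Q1 (+1); matched 1.
Augmenting path P2→Q2 (+1); matched 2.
Augmenting path P3→Q3 (+1); matched 3.
Augmenting path P4→Q5 (+1); matched 4.
Augmenting path P5→Q1→P1→Q5→P4→Q6 (+1); matched 5.
No augmenting path remains; maximum matching = 5.
König certificate: {P1, P2, P3, P4, Q1} is a vertex cover of size 5 (every listed pair touches it), so no matching can be larger.

5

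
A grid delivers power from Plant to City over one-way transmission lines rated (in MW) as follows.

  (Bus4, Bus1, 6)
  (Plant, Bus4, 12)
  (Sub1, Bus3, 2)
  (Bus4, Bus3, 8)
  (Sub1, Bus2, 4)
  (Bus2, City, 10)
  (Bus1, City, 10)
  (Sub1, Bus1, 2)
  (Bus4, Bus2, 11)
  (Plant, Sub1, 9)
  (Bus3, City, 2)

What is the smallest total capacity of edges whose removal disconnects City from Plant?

Augment Plant→Bus4→Bus3→City: bottleneck 2, flow now 2.
Augment Plant→Bus4→Bus1→City: bottleneck 6, flow now 8.
Augment Plant→Bus4→Bus2→City: bottleneck 4, flow now 12.
Augment Plant→Sub1→Bus1→City: bottleneck 2, flow now 14.
Augment Plant→Sub1→Bus2→City: bottleneck 4, flow now 18.
Augment Plant→Sub1→Bus3→Bus4→Bus2→City: bottleneck 2, flow now 20. (uses reverse residual edge)
No augmenting path remains; maximum flow = 20.
By max-flow min-cut, the minimum cut capacity equals the max flow.
In the residual graph, reachable from Plant: {Plant, Sub1}.
Min-cut edges: Plant→Bus4 (12), Sub1→Bus3 (2), Sub1→Bus1 (2), Sub1→Bus2 (4); capacity 12 + 2 + 2 + 4 = 20.

20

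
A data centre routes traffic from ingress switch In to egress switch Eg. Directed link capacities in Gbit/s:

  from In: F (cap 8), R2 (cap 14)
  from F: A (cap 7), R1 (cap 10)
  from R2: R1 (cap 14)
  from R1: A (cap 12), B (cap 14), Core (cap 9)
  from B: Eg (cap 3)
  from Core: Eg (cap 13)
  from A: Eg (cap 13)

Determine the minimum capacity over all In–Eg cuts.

Augment In→F→A→Eg: bottleneck 7, flow now 7.
Augment In→F→R1→B→Eg: bottleneck 1, flow now 8.
Augment In→R2→R1→B→Eg: bottleneck 2, flow now 10.
Augment In→R2→R1→Core→Eg: bottleneck 9, flow now 19.
Augment In→R2→R1→A→Eg: bottleneck 3, flow now 22.
No augmenting path remains; maximum flow = 22.
By max-flow min-cut, the minimum cut capacity equals the max flow.
In the residual graph, reachable from In: {In}.
Min-cut edges: In→F (8), In→R2 (14); capacity 8 + 14 = 22.

22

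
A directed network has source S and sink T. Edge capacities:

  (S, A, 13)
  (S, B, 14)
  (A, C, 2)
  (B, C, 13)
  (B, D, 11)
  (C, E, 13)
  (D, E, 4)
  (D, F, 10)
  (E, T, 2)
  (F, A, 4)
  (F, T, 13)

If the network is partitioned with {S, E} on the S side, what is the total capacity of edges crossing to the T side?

29

Edges leaving {S, E}: S→A (13), S→B (14), E→T (2).
Cut capacity = 13 + 14 + 2 = 29.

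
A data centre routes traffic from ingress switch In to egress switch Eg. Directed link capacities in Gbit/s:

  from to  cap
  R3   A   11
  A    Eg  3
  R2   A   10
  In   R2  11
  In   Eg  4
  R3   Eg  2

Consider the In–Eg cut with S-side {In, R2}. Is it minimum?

No — its capacity is 14, but the minimum cut has capacity 7.

Given cut capacity: 4 + 10 = 14.
Augment In→Eg: bottleneck 4, flow now 4.
Augment In→R2→A→Eg: bottleneck 3, flow now 7.
No augmenting path remains; maximum flow = 7.
In the residual graph, reachable from In: {In, R2, A}.
Min-cut edges: In→Eg (4), A→Eg (3); capacity 4 + 3 = 7.
Cut capacity 14 exceeds the max flow 7, so it is not minimum.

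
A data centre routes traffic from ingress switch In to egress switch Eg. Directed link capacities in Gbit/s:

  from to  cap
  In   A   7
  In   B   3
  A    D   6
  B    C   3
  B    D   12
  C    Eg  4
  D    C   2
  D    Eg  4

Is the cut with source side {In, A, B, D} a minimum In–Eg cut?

Given cut capacity: 3 + 2 + 4 = 9.
Augment In→A→D→Eg: bottleneck 4, flow now 4.
Augment In→B→C→Eg: bottleneck 3, flow now 7.
Augment In→A→D→C→Eg: bottleneck 1, flow now 8.
No augmenting path remains; maximum flow = 8.
In the residual graph, reachable from In: {In, A, B, C, D}.
Min-cut edges: C→Eg (4), D→Eg (4); capacity 4 + 4 = 8.
Cut capacity 9 exceeds the max flow 8, so it is not minimum.

No — its capacity is 9, but the minimum cut has capacity 8.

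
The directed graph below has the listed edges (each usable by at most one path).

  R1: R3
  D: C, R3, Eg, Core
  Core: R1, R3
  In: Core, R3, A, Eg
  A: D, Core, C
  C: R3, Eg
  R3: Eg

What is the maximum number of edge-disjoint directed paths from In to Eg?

Assign every edge capacity 1; by Menger, the answer equals the max flow.
Path In→Eg (+1); total 1.
Path In→R3→Eg (+1); total 2.
Path In→A→D→Eg (+1); total 3.
No residual In→Eg path; max flow = 3.
Certifying cut of size 3: {In→A, In→Eg, R3→Eg}.

3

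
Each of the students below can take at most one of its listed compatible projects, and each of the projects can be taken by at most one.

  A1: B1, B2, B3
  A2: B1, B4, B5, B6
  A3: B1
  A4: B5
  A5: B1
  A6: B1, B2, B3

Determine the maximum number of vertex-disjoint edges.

Unit-capacity flow: source→left, listed edges, right→sink; max matching = max flow.
Augmenting path A1→B1 (+1); matched 1.
Augmenting path A2→B4 (+1); matched 2.
Augmenting path A4→B5 (+1); matched 3.
Augmenting path A6→B2 (+1); matched 4.
Augmenting path A3→B1→A1→B3 (+1); matched 5.
No augmenting path remains; maximum matching = 5.
König certificate: {A1, A2, A4, A6, B1} is a vertex cover of size 5 (every listed pair touches it), so no matching can be larger.

5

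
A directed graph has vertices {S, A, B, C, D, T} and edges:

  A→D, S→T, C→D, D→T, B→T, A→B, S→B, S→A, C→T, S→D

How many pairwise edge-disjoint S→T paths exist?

Assign every edge capacity 1; by Menger, the answer equals the max flow.
Path S→T (+1); total 1.
Path S→B→T (+1); total 2.
Path S→D→T (+1); total 3.
No residual S→T path; max flow = 3.
Certifying cut of size 3: {B→T, D→T, S→T}.

3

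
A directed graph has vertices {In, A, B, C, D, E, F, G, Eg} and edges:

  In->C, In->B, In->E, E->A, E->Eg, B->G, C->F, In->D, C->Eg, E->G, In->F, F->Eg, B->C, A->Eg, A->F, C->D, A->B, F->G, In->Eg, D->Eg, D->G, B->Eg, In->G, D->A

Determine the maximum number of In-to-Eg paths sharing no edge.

6

Assign every edge capacity 1; by Menger, the answer equals the max flow.
Path In→Eg (+1); total 1.
Path In→B→Eg (+1); total 2.
Path In→C→Eg (+1); total 3.
Path In→D→Eg (+1); total 4.
Path In→E→Eg (+1); total 5.
Path In→F→Eg (+1); total 6.
No residual In→Eg path; max flow = 6.
Certifying cut of size 6: {In→B, In→C, In→D, In→E, In→Eg, In→F}.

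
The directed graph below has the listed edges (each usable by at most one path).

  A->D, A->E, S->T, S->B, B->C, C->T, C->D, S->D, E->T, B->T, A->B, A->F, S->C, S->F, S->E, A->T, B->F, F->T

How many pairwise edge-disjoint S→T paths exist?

5

Assign every edge capacity 1; by Menger, the answer equals the max flow.
Path S→T (+1); total 1.
Path S→B→T (+1); total 2.
Path S→C→T (+1); total 3.
Path S→E→T (+1); total 4.
Path S→F→T (+1); total 5.
No residual S→T path; max flow = 5.
Certifying cut of size 5: {S→B, S→C, S→E, S→F, S→T}.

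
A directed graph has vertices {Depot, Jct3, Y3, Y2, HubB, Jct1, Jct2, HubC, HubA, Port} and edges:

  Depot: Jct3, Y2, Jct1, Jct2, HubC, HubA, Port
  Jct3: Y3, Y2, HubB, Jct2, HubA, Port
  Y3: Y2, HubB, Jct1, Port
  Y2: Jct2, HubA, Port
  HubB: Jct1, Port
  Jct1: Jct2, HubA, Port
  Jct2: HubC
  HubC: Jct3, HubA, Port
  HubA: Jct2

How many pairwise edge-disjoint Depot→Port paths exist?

Assign every edge capacity 1; by Menger, the answer equals the max flow.
Path Depot→Port (+1); total 1.
Path Depot→Jct3→Port (+1); total 2.
Path Depot→Y2→Port (+1); total 3.
Path Depot→Jct1→Port (+1); total 4.
Path Depot→HubC→Port (+1); total 5.
Path Depot→Jct2→HubC→Jct3→Y3→Port (+1); total 6.
No residual Depot→Port path; max flow = 6.
Certifying cut of size 6: {Depot→HubC, Depot→Jct1, Depot→Jct3, Depot→Port, Depot→Y2, Jct2→HubC}.

6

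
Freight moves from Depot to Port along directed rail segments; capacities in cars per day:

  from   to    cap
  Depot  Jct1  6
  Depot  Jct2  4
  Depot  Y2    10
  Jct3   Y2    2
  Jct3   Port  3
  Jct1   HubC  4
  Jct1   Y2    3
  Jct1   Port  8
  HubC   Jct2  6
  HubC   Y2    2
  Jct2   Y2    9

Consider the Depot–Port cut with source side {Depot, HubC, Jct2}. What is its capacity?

27

Edges leaving {Depot, HubC, Jct2}: Depot→Jct1 (6), Depot→Y2 (10), HubC→Y2 (2), Jct2→Y2 (9).
Cut capacity = 6 + 10 + 2 + 9 = 27.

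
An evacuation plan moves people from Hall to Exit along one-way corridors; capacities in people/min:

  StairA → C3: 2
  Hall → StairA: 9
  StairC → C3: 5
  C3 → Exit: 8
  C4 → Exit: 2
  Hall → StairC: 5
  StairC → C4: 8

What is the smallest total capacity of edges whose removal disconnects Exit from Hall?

Augment Hall→StairA→C3→Exit: bottleneck 2, flow now 2.
Augment Hall→StairC→C4→Exit: bottleneck 2, flow now 4.
Augment Hall→StairC→C3→Exit: bottleneck 3, flow now 7.
No augmenting path remains; maximum flow = 7.
By max-flow min-cut, the minimum cut capacity equals the max flow.
In the residual graph, reachable from Hall: {Hall, StairA}.
Min-cut edges: Hall→StairC (5), StairA→C3 (2); capacity 5 + 2 = 7.

7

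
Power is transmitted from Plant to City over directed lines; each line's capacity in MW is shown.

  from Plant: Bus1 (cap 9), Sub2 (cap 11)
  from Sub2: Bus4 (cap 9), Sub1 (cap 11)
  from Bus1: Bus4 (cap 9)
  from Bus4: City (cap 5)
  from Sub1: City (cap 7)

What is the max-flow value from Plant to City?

12

Augment Plant→Sub2→Bus4→City: bottleneck 5, flow now 5.
Augment Plant→Sub2→Sub1→City: bottleneck 6, flow now 11.
Augment Plant→Bus1→Bus4→Sub2→Sub1→City: bottleneck 1, flow now 12. (uses reverse residual edge)
No augmenting path remains; maximum flow = 12.
In the residual graph, reachable from Plant: {Plant, Sub2, Bus1, Bus4, Sub1}.
Min-cut edges: Bus4→City (5), Sub1→City (7); capacity 5 + 7 = 12.
This cut is saturated, so no flow can exceed 12.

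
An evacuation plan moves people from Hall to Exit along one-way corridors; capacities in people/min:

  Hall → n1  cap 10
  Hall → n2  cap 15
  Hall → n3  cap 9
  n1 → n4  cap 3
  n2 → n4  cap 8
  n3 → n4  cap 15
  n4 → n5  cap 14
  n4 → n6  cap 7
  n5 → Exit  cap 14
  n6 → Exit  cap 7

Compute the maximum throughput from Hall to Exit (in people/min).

Augment Hall→n1→n4→n5→Exit: bottleneck 3, flow now 3.
Augment Hall→n2→n4→n5→Exit: bottleneck 8, flow now 11.
Augment Hall→n3→n4→n5→Exit: bottleneck 3, flow now 14.
Augment Hall→n3→n4→n6→Exit: bottleneck 6, flow now 20.
No augmenting path remains; maximum flow = 20.
In the residual graph, reachable from Hall: {Hall, n1, n2}.
Min-cut edges: Hall→n3 (9), n1→n4 (3), n2→n4 (8); capacity 9 + 3 + 8 = 20.
This cut is saturated, so no flow can exceed 20.

20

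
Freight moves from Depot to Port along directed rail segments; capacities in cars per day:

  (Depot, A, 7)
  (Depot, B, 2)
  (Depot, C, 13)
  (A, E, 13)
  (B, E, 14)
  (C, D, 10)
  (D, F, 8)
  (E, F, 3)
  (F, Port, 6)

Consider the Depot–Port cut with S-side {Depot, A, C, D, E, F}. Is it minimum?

Given cut capacity: 2 + 6 = 8.
Augment Depot→A→E→F→Port: bottleneck 3, flow now 3.
Augment Depot→C→D→F→Port: bottleneck 3, flow now 6.
No augmenting path remains; maximum flow = 6.
In the residual graph, reachable from Depot: {Depot, A, B, C, D, E, F}.
Min-cut edges: F→Port (6); capacity 6 = 6.
Cut capacity 8 exceeds the max flow 6, so it is not minimum.

No — its capacity is 8, but the minimum cut has capacity 6.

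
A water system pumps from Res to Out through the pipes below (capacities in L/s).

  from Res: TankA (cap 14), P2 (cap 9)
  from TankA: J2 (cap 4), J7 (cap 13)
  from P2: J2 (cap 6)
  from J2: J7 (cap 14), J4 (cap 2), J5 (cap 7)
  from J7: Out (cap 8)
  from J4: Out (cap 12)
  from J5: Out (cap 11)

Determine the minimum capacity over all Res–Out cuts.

Augment Res→TankA→J7→Out: bottleneck 8, flow now 8.
Augment Res→TankA→J2→J4→Out: bottleneck 2, flow now 10.
Augment Res→TankA→J2→J5→Out: bottleneck 2, flow now 12.
Augment Res→P2→J2→J5→Out: bottleneck 5, flow now 17.
No augmenting path remains; maximum flow = 17.
By max-flow min-cut, the minimum cut capacity equals the max flow.
In the residual graph, reachable from Res: {Res, TankA, P2, J2, J7}.
Min-cut edges: J2→J4 (2), J2→J5 (7), J7→Out (8); capacity 2 + 7 + 8 = 17.

17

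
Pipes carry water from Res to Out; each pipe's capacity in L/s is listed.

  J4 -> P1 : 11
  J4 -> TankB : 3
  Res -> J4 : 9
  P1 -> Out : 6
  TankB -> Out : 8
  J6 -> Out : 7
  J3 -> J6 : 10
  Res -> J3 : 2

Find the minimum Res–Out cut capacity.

11

Augment Res→J4→TankB→Out: bottleneck 3, flow now 3.
Augment Res→J4→P1→Out: bottleneck 6, flow now 9.
Augment Res→J3→J6→Out: bottleneck 2, flow now 11.
No augmenting path remains; maximum flow = 11.
By max-flow min-cut, the minimum cut capacity equals the max flow.
In the residual graph, reachable from Res: {Res}.
Min-cut edges: Res→J4 (9), Res→J3 (2); capacity 9 + 2 = 11.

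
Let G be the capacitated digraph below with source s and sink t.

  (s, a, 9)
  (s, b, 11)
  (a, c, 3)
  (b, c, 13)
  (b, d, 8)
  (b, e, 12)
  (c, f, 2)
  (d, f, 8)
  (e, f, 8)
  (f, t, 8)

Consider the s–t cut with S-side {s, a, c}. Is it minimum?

No — its capacity is 13, but the minimum cut has capacity 8.

Given cut capacity: 11 + 2 = 13.
Augment s→a→c→f→t: bottleneck 2, flow now 2.
Augment s→b→d→f→t: bottleneck 6, flow now 8.
No augmenting path remains; maximum flow = 8.
In the residual graph, reachable from s: {s, a, b, c, d, e, f}.
Min-cut edges: f→t (8); capacity 8 = 8.
Cut capacity 13 exceeds the max flow 8, so it is not minimum.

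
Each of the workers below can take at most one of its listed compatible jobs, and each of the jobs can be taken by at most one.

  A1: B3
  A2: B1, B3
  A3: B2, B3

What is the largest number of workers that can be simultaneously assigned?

3

Unit-capacity flow: source→left, listed edges, right→sink; max matching = max flow.
Augmenting path A1→B3 (+1); matched 1.
Augmenting path A2→B1 (+1); matched 2.
Augmenting path A3→B2 (+1); matched 3.
No augmenting path remains; maximum matching = 3.
König certificate: {A1, A2, A3} is a vertex cover of size 3 (every listed pair touches it), so no matching can be larger.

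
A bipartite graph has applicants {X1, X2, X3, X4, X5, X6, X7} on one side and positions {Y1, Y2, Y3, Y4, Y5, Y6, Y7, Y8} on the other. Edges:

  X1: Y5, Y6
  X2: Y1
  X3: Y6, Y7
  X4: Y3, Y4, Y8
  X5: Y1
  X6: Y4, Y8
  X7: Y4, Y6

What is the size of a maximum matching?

Unit-capacity flow: source→left, listed edges, right→sink; max matching = max flow.
Augmenting path X1→Y5 (+1); matched 1.
Augmenting path X2→Y1 (+1); matched 2.
Augmenting path X3→Y6 (+1); matched 3.
Augmenting path X4→Y3 (+1); matched 4.
Augmenting path X6→Y4 (+1); matched 5.
Augmenting path X7→Y4→X6→Y8 (+1); matched 6.
No augmenting path remains; maximum matching = 6.
König certificate: {X1, X3, X4, X6, X7, Y1} is a vertex cover of size 6 (every listed pair touches it), so no matching can be larger.

6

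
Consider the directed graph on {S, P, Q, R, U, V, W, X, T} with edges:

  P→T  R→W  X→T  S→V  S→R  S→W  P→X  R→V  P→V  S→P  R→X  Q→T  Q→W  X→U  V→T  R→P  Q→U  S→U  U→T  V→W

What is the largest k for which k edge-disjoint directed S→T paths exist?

4

Assign every edge capacity 1; by Menger, the answer equals the max flow.
Path S→P→T (+1); total 1.
Path S→U→T (+1); total 2.
Path S→V→T (+1); total 3.
Path S→R→X→T (+1); total 4.
No residual S→T path; max flow = 4.
Certifying cut of size 4: {S→P, S→R, S→U, S→V}.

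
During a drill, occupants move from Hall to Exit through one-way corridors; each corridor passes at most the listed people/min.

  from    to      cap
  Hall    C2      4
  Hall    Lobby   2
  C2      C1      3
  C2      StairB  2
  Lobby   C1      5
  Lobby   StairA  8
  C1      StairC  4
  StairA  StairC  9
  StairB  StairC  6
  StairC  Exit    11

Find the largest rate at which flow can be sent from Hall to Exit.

6

Augment Hall→C2→C1→StairC→Exit: bottleneck 3, flow now 3.
Augment Hall→C2→StairB→StairC→Exit: bottleneck 1, flow now 4.
Augment Hall→Lobby→C1→StairC→Exit: bottleneck 1, flow now 5.
Augment Hall→Lobby→StairA→StairC→Exit: bottleneck 1, flow now 6.
No augmenting path remains; maximum flow = 6.
In the residual graph, reachable from Hall: {Hall}.
Min-cut edges: Hall→C2 (4), Hall→Lobby (2); capacity 4 + 2 = 6.
This cut is saturated, so no flow can exceed 6.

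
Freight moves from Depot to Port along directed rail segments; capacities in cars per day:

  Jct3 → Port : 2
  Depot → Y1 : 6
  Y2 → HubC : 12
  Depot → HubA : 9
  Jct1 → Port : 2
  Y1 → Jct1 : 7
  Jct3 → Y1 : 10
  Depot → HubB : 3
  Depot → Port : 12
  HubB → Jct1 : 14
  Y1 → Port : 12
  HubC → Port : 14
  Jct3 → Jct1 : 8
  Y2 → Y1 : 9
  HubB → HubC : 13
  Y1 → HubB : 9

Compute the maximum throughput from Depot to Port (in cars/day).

21

Augment Depot→Port: bottleneck 12, flow now 12.
Augment Depot→Y1→Port: bottleneck 6, flow now 18.
Augment Depot→HubB→Jct1→Port: bottleneck 2, flow now 20.
Augment Depot→HubB→HubC→Port: bottleneck 1, flow now 21.
No augmenting path remains; maximum flow = 21.
In the residual graph, reachable from Depot: {Depot, HubA}.
Min-cut edges: Depot→Y1 (6), Depot→HubB (3), Depot→Port (12); capacity 6 + 3 + 12 = 21.
This cut is saturated, so no flow can exceed 21.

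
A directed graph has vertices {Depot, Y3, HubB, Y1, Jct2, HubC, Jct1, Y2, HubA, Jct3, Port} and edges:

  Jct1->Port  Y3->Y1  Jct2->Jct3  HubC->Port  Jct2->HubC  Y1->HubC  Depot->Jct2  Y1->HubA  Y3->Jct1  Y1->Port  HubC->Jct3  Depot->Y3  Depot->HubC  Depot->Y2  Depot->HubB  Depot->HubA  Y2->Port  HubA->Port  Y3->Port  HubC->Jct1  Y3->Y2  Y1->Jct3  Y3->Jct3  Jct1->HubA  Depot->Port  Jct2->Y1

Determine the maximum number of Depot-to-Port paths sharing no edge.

6

Assign every edge capacity 1; by Menger, the answer equals the max flow.
Path Depot→Port (+1); total 1.
Path Depot→Y3→Port (+1); total 2.
Path Depot→HubC→Port (+1); total 3.
Path Depot→Y2→Port (+1); total 4.
Path Depot→HubA→Port (+1); total 5.
Path Depot→Jct2→Y1→Port (+1); total 6.
No residual Depot→Port path; max flow = 6.
Certifying cut of size 6: {Depot→HubA, Depot→HubC, Depot→Jct2, Depot→Port, Depot→Y2, Depot→Y3}.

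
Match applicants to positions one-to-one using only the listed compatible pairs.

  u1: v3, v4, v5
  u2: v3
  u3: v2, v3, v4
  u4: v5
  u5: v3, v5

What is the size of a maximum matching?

4

Unit-capacity flow: source→left, listed edges, right→sink; max matching = max flow.
Augmenting path u1→v3 (+1); matched 1.
Augmenting path u3→v2 (+1); matched 2.
Augmenting path u4→v5 (+1); matched 3.
Augmenting path u2→v3→u1→v4 (+1); matched 4.
No augmenting path remains; maximum matching = 4.
König certificate: {u1, u3, v3, v5} is a vertex cover of size 4 (every listed pair touches it), so no matching can be larger.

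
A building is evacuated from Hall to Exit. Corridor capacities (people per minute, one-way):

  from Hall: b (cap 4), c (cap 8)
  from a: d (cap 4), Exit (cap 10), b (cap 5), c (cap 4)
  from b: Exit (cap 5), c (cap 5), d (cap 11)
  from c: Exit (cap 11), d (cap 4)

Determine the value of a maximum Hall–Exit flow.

Augment Hall→b→Exit: bottleneck 4, flow now 4.
Augment Hall→c→Exit: bottleneck 8, flow now 12.
No augmenting path remains; maximum flow = 12.
In the residual graph, reachable from Hall: {Hall}.
Min-cut edges: Hall→b (4), Hall→c (8); capacity 4 + 8 = 12.
This cut is saturated, so no flow can exceed 12.

12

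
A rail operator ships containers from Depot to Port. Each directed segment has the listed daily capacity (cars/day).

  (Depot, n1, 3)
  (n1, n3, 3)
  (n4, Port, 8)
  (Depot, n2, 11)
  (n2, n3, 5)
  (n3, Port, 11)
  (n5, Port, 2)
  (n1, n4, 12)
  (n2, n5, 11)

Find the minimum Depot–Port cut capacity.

10

Augment Depot→n1→n3→Port: bottleneck 3, flow now 3.
Augment Depot→n2→n3→Port: bottleneck 5, flow now 8.
Augment Depot→n2→n5→Port: bottleneck 2, flow now 10.
No augmenting path remains; maximum flow = 10.
By max-flow min-cut, the minimum cut capacity equals the max flow.
In the residual graph, reachable from Depot: {Depot, n2, n5}.
Min-cut edges: Depot→n1 (3), n2→n3 (5), n5→Port (2); capacity 3 + 5 + 2 = 10.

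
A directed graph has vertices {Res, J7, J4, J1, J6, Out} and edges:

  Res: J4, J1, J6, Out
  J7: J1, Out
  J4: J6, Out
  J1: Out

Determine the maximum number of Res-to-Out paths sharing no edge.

3

Assign every edge capacity 1; by Menger, the answer equals the max flow.
Path Res→Out (+1); total 1.
Path Res→J4→Out (+1); total 2.
Path Res→J1→Out (+1); total 3.
No residual Res→Out path; max flow = 3.
Certifying cut of size 3: {Res→J1, Res→J4, Res→Out}.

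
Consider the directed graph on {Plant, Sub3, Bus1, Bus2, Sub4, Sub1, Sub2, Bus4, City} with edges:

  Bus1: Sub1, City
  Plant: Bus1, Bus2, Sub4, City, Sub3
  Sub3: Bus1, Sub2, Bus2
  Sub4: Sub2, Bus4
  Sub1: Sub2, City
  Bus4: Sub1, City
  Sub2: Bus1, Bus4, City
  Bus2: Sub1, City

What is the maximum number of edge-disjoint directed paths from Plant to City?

Assign every edge capacity 1; by Menger, the answer equals the max flow.
Path Plant→City (+1); total 1.
Path Plant→Bus1→City (+1); total 2.
Path Plant→Bus2→City (+1); total 3.
Path Plant→Sub3→Sub2→City (+1); total 4.
Path Plant→Sub4→Bus4→City (+1); total 5.
No residual Plant→City path; max flow = 5.
Certifying cut of size 5: {Plant→Bus1, Plant→Bus2, Plant→City, Plant→Sub3, Plant→Sub4}.

5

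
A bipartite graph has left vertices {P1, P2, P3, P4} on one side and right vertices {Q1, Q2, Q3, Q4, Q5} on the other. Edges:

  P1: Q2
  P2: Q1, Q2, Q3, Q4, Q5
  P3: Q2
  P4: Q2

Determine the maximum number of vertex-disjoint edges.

2

Unit-capacity flow: source→left, listed edges, right→sink; max matching = max flow.
Augmenting path P1→Q2 (+1); matched 1.
Augmenting path P2→Q1 (+1); matched 2.
No augmenting path remains; maximum matching = 2.
König certificate: {P2, Q2} is a vertex cover of size 2 (every listed pair touches it), so no matching can be larger.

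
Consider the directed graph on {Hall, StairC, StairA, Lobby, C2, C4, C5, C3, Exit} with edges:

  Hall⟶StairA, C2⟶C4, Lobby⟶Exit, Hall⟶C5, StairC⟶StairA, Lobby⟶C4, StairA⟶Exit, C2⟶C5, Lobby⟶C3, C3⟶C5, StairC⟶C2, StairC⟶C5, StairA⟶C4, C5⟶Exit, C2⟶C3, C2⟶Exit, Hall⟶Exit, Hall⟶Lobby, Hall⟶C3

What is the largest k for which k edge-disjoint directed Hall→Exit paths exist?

4

Assign every edge capacity 1; by Menger, the answer equals the max flow.
Path Hall→Exit (+1); total 1.
Path Hall→StairA→Exit (+1); total 2.
Path Hall→Lobby→Exit (+1); total 3.
Path Hall→C5→Exit (+1); total 4.
No residual Hall→Exit path; max flow = 4.
Certifying cut of size 4: {C5→Exit, Hall→Exit, Hall→Lobby, Hall→StairA}.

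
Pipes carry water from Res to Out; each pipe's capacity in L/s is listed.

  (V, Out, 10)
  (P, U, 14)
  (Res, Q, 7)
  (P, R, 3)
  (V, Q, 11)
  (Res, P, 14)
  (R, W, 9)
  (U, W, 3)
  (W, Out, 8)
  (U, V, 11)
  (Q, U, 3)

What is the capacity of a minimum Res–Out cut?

Augment Res→P→R→W→Out: bottleneck 3, flow now 3.
Augment Res→P→U→V→Out: bottleneck 10, flow now 13.
Augment Res→P→U→W→Out: bottleneck 1, flow now 14.
Augment Res→Q→U→W→Out: bottleneck 2, flow now 16.
No augmenting path remains; maximum flow = 16.
By max-flow min-cut, the minimum cut capacity equals the max flow.
In the residual graph, reachable from Res: {Res, P, Q, U, V}.
Min-cut edges: P→R (3), U→W (3), V→Out (10); capacity 3 + 3 + 10 = 16.

16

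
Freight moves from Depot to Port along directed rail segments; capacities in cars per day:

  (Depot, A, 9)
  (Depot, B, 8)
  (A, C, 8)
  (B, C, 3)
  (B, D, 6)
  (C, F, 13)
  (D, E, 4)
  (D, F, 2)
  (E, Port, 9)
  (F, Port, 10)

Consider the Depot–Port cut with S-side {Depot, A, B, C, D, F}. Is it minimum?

Yes — it is a minimum cut (capacity 14).

Given cut capacity: 4 + 10 = 14.
Augment Depot→A→C→F→Port: bottleneck 8, flow now 8.
Augment Depot→B→C→F→Port: bottleneck 2, flow now 10.
Augment Depot→B→D→E→Port: bottleneck 4, flow now 14.
No augmenting path remains; maximum flow = 14.
Cut capacity 14 equals the max flow, so it is a minimum cut.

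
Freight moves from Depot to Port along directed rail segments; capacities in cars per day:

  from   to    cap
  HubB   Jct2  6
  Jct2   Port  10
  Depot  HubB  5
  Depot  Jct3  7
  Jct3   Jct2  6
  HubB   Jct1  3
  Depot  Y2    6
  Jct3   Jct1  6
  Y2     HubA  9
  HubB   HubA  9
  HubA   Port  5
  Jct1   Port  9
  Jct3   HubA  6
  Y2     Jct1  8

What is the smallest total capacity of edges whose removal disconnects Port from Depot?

18

Augment Depot→Jct3→Jct1→Port: bottleneck 6, flow now 6.
Augment Depot→Jct3→Jct2→Port: bottleneck 1, flow now 7.
Augment Depot→HubB→Jct1→Port: bottleneck 3, flow now 10.
Augment Depot→HubB→Jct2→Port: bottleneck 2, flow now 12.
Augment Depot→Y2→HubA→Port: bottleneck 5, flow now 17.
Augment Depot→Y2→Jct1→Jct3→Jct2→Port: bottleneck 1, flow now 18. (uses reverse residual edge)
No augmenting path remains; maximum flow = 18.
By max-flow min-cut, the minimum cut capacity equals the max flow.
In the residual graph, reachable from Depot: {Depot}.
Min-cut edges: Depot→Jct3 (7), Depot→HubB (5), Depot→Y2 (6); capacity 7 + 5 + 6 = 18.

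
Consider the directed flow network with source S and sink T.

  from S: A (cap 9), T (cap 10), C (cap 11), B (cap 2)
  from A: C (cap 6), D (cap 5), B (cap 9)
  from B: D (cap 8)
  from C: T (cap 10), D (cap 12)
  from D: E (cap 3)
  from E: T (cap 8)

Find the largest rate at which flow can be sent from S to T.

23

Augment S→T: bottleneck 10, flow now 10.
Augment S→C→T: bottleneck 10, flow now 20.
Augment S→A→D→E→T: bottleneck 3, flow now 23.
No augmenting path remains; maximum flow = 23.
In the residual graph, reachable from S: {S, A, B, C, D}.
Min-cut edges: S→T (10), C→T (10), D→E (3); capacity 10 + 10 + 3 = 23.
This cut is saturated, so no flow can exceed 23.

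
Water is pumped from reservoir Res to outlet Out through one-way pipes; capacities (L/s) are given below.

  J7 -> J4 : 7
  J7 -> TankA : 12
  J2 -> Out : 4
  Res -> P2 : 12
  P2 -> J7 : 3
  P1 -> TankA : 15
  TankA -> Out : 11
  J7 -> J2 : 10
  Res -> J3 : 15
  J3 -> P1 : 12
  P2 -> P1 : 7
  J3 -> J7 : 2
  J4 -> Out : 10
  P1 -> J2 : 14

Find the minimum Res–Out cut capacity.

20

Augment Res→J3→P1→TankA→Out: bottleneck 11, flow now 11.
Augment Res→J3→P1→J2→Out: bottleneck 1, flow now 12.
Augment Res→J3→J7→J4→Out: bottleneck 2, flow now 14.
Augment Res→P2→P1→J2→Out: bottleneck 3, flow now 17.
Augment Res→P2→J7→J4→Out: bottleneck 3, flow now 20.
No augmenting path remains; maximum flow = 20.
By max-flow min-cut, the minimum cut capacity equals the max flow.
In the residual graph, reachable from Res: {Res, J3, P2, P1, TankA, J2}.
Min-cut edges: J3→J7 (2), P2→J7 (3), TankA→Out (11), J2→Out (4); capacity 2 + 3 + 11 + 4 = 20.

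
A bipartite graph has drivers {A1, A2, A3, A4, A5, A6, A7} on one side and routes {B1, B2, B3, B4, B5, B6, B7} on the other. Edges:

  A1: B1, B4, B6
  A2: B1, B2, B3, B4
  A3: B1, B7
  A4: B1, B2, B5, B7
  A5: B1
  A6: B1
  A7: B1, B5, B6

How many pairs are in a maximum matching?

Unit-capacity flow: source→left, listed edges, right→sink; max matching = max flow.
Augmenting path A1→B1 (+1); matched 1.
Augmenting path A2→B2 (+1); matched 2.
Augmenting path A3→B7 (+1); matched 3.
Augmenting path A4→B5 (+1); matched 4.
Augmenting path A7→B6 (+1); matched 5.
Augmenting path A5→B1→A1→B4 (+1); matched 6.
No augmenting path remains; maximum matching = 6.
König certificate: {A1, A2, A3, A4, A7, B1} is a vertex cover of size 6 (every listed pair touches it), so no matching can be larger.

6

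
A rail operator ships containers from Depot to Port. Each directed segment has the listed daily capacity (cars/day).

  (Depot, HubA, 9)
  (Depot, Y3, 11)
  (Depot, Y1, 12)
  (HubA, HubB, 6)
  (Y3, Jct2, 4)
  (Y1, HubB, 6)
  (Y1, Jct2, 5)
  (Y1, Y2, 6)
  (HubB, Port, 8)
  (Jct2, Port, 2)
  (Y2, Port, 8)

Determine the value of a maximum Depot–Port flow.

16

Augment Depot→HubA→HubB→Port: bottleneck 6, flow now 6.
Augment Depot→Y3→Jct2→Port: bottleneck 2, flow now 8.
Augment Depot→Y1→HubB→Port: bottleneck 2, flow now 10.
Augment Depot→Y1→Y2→Port: bottleneck 6, flow now 16.
No augmenting path remains; maximum flow = 16.
In the residual graph, reachable from Depot: {Depot, HubA, Y3, Y1, HubB, Jct2}.
Min-cut edges: Y1→Y2 (6), HubB→Port (8), Jct2→Port (2); capacity 6 + 8 + 2 = 16.
This cut is saturated, so no flow can exceed 16.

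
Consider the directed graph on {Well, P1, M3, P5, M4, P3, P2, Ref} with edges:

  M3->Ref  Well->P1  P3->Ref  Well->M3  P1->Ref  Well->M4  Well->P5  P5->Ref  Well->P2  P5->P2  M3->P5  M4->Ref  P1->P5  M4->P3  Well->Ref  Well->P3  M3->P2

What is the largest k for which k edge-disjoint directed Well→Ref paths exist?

Assign every edge capacity 1; by Menger, the answer equals the max flow.
Path Well→Ref (+1); total 1.
Path Well→P1→Ref (+1); total 2.
Path Well→M3→Ref (+1); total 3.
Path Well→P5→Ref (+1); total 4.
Path Well→M4→Ref (+1); total 5.
Path Well→P3→Ref (+1); total 6.
No residual Well→Ref path; max flow = 6.
Certifying cut of size 6: {Well→M3, Well→M4, Well→P1, Well→P3, Well→P5, Well→Ref}.

6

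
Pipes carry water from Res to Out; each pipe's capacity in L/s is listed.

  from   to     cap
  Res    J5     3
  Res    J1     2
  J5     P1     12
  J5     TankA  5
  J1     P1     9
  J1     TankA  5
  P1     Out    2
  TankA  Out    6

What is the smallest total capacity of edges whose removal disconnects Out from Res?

5

Augment Res→J5→P1→Out: bottleneck 2, flow now 2.
Augment Res→J5→TankA→Out: bottleneck 1, flow now 3.
Augment Res→J1→TankA→Out: bottleneck 2, flow now 5.
No augmenting path remains; maximum flow = 5.
By max-flow min-cut, the minimum cut capacity equals the max flow.
In the residual graph, reachable from Res: {Res}.
Min-cut edges: Res→J5 (3), Res→J1 (2); capacity 3 + 2 = 5.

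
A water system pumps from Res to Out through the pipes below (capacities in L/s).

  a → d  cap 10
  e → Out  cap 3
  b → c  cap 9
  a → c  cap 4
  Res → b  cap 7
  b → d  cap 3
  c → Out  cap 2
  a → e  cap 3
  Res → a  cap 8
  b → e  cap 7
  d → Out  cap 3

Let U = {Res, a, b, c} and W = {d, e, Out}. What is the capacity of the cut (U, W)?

Edges leaving {Res, a, b, c}: a→d (10), a→e (3), b→d (3), b→e (7), c→Out (2).
Cut capacity = 10 + 3 + 3 + 7 + 2 = 25.

25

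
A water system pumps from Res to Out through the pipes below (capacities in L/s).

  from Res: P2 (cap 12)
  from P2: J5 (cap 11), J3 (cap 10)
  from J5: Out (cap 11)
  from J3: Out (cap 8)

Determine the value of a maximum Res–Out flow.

12

Augment Res→P2→J5→Out: bottleneck 11, flow now 11.
Augment Res→P2→J3→Out: bottleneck 1, flow now 12.
No augmenting path remains; maximum flow = 12.
In the residual graph, reachable from Res: {Res}.
Min-cut edges: Res→P2 (12); capacity 12 = 12.
This cut is saturated, so no flow can exceed 12.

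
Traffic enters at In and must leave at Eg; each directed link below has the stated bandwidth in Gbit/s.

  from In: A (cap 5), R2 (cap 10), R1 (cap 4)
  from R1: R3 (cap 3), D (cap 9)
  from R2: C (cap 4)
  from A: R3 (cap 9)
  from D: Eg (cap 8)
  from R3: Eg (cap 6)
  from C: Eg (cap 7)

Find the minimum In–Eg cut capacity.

13

Augment In→R1→D→Eg: bottleneck 4, flow now 4.
Augment In→R2→C→Eg: bottleneck 4, flow now 8.
Augment In→A→R3→Eg: bottleneck 5, flow now 13.
No augmenting path remains; maximum flow = 13.
By max-flow min-cut, the minimum cut capacity equals the max flow.
In the residual graph, reachable from In: {In, R2}.
Min-cut edges: In→R1 (4), In→A (5), R2→C (4); capacity 4 + 5 + 4 = 13.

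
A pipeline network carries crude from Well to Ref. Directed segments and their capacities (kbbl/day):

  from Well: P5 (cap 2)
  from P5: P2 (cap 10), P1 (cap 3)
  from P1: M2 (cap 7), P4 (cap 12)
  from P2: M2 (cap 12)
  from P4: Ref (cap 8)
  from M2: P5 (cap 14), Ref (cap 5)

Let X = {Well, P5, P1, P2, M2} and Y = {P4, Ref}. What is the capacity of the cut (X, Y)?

Edges leaving {Well, P5, P1, P2, M2}: P1→P4 (12), M2→Ref (5).
Cut capacity = 12 + 5 = 17.

17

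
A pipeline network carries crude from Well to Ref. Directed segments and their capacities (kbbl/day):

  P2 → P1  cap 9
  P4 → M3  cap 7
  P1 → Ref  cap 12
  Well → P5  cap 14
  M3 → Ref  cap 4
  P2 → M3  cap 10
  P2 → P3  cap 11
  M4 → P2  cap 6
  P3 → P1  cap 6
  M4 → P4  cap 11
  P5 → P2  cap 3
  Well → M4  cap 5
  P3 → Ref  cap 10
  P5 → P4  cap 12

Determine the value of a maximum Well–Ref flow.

12

Augment Well→M4→P4→M3→Ref: bottleneck 4, flow now 4.
Augment Well→M4→P2→P1→Ref: bottleneck 1, flow now 5.
Augment Well→P5→P2→P1→Ref: bottleneck 3, flow now 8.
Augment Well→P5→P4→M4→P2→P1→Ref: bottleneck 4, flow now 12. (uses reverse residual edge)
No augmenting path remains; maximum flow = 12.
In the residual graph, reachable from Well: {Well, P5, P4, M3}.
Min-cut edges: Well→M4 (5), P5→P2 (3), M3→Ref (4); capacity 5 + 3 + 4 = 12.
This cut is saturated, so no flow can exceed 12.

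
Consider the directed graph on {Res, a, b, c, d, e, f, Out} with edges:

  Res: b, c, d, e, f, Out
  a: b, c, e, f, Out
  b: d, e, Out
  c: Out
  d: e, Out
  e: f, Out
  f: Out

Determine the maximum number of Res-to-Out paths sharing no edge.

6

Assign every edge capacity 1; by Menger, the answer equals the max flow.
Path Res→Out (+1); total 1.
Path Res→b→Out (+1); total 2.
Path Res→c→Out (+1); total 3.
Path Res→d→Out (+1); total 4.
Path Res→e→Out (+1); total 5.
Path Res→f→Out (+1); total 6.
No residual Res→Out path; max flow = 6.
Certifying cut of size 6: {Res→Out, Res→b, Res→c, Res→d, Res→e, Res→f}.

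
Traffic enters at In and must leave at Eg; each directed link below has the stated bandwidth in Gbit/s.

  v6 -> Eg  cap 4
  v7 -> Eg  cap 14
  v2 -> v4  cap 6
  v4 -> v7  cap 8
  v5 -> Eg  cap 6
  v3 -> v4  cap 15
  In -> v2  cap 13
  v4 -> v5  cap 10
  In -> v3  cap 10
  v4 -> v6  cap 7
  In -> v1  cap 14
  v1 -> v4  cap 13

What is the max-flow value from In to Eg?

Augment In→v1→v4→v5→Eg: bottleneck 6, flow now 6.
Augment In→v1→v4→v6→Eg: bottleneck 4, flow now 10.
Augment In→v1→v4→v7→Eg: bottleneck 3, flow now 13.
Augment In→v2→v4→v7→Eg: bottleneck 5, flow now 18.
No augmenting path remains; maximum flow = 18.
In the residual graph, reachable from In: {In, v1, v2, v3, v4, v5, v6}.
Min-cut edges: v4→v7 (8), v5→Eg (6), v6→Eg (4); capacity 8 + 6 + 4 = 18.
This cut is saturated, so no flow can exceed 18.

18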